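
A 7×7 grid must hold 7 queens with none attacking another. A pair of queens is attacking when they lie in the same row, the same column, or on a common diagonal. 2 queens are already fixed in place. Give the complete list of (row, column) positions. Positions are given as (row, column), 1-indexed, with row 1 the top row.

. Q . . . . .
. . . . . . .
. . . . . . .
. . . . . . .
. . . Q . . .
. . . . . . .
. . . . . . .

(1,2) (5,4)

Row 2: attacked by (1,2)→{1,2,3}; (5,4)→{1,4,7}. Safe: 5, 6. Place at column 6.
Row 3: attacked by (1,2)→{2,4}; (2,6)→{5,6,7}; (5,4)→{2,4,6}. Safe: 1, 3. Place at column 3.
Row 4: attacked by (1,2)→{2,5}; (2,6)→{4,6}; (3,3)→{2,3,4}; (5,4)→{3,4,5}. Safe: 1, 7. Place at column 7.
Row 6: attacked by (1,2)→{2,7}; (2,6)→{2,6}; (3,3)→{3,6}; (4,7)→{5,7}; (5,4)→{3,4,5}. Safe: 1. Place at column 1.
Row 7: attacked by (1,2)→{2}; (2,6)→{1,6}; (3,3)→{3,7}; (4,7)→{4,7}; (5,4)→{2,4,6}; (6,1)→{1,2}. Safe: 5. Place at column 5.
Columns [2, 6, 3, 7, 4, 1, 5], r−c [-1, -4, 0, -3, 1, 5, 2], r+c [3, 8, 6, 11, 9, 7, 12] are all distinct, so no two queens attack.

(1,2) (2,6) (3,3) (4,7) (5,4) (6,1) (7,5)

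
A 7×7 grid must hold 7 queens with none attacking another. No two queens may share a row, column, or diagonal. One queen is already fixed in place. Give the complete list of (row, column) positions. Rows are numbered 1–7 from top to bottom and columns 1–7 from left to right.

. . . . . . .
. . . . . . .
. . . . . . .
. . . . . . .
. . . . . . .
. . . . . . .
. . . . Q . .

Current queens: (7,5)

Row 1: attacked by (7,5)→{5}. Safe: 1, 2, 3, 4, 6, 7. Place at column 4.
Row 2: attacked by (1,4)→{3,4,5}; (7,5)→{5}. Safe: 1, 2, 6, 7. Place at column 1.
Row 3: attacked by (1,4)→{2,4,6}; (2,1)→{1,2}; (7,5)→{1,5}. Safe: 3, 7. Place at column 3.
Row 4: attacked by (1,4)→{1,4,7}; (2,1)→{1,3}; (3,3)→{2,3,4}; (7,5)→{2,5}. Safe: 6. Place at column 6.
Row 5: attacked by (1,4)→{4}; (2,1)→{1,4}; (3,3)→{1,3,5}; (4,6)→{5,6,7}; (7,5)→{3,5,7}. Safe: 2. Place at column 2.
Row 6: attacked by (1,4)→{4}; (2,1)→{1,5}; (3,3)→{3,6}; (4,6)→{4,6}; (5,2)→{1,2,3}; (7,5)→{4,5,6}. Safe: 7. Place at column 7.
Columns [4, 1, 3, 6, 2, 7, 5], r−c [-3, 1, 0, -2, 3, -1, 2], r+c [5, 3, 6, 10, 7, 13, 12] are all distinct, so no two queens attack.

(1,4) (2,1) (3,3) (4,6) (5,2) (6,7) (7,5)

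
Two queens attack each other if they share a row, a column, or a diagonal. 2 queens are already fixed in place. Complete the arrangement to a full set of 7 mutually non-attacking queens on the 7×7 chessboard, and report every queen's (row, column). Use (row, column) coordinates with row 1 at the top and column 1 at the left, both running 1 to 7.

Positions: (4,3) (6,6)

Row 1: attacked by (4,3)→{3,6}; (6,6)→{1,6}. Safe: 2, 4, 5, 7. Place at column 2.
Row 2: attacked by (1,2)→{1,2,3}; (4,3)→{1,3,5}; (6,6)→{2,6}. Safe: 4, 7. Place at column 7.
Row 3: attacked by (1,2)→{2,4}; (2,7)→{6,7}; (4,3)→{2,3,4}; (6,6)→{3,6}. Safe: 1, 5. Place at column 5.
Row 5: attacked by (1,2)→{2,6}; (2,7)→{4,7}; (3,5)→{3,5,7}; (4,3)→{2,3,4}; (6,6)→{5,6,7}. Safe: 1. Place at column 1.
Row 7: attacked by (1,2)→{2}; (2,7)→{2,7}; (3,5)→{1,5}; (4,3)→{3,6}; (5,1)→{1,3}; (6,6)→{5,6,7}. Safe: 4. Place at column 4.
Columns [2, 7, 5, 3, 1, 6, 4], r−c [-1, -5, -2, 1, 4, 0, 3], r+c [3, 9, 8, 7, 6, 12, 11] are all distinct, so no two queens attack.

(1,2) (2,7) (3,5) (4,3) (5,1) (6,6) (7,4)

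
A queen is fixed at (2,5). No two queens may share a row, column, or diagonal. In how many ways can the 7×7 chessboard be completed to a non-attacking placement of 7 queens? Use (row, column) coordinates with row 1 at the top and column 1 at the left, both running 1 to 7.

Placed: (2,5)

6

Branch on row 1: col 1 → 1; col 2 → 3; col 3 → 1; col 7 → 1.
Sum: 1 + 3 + 1 + 1 = 6.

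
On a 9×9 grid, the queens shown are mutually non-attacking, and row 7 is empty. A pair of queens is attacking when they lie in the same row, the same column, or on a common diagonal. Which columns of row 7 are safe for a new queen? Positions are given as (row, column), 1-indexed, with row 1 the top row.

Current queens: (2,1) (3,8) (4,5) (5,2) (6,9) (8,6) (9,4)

(2,1) attacks row 7 at column 1 and diagonals 6.
(3,8) attacks row 7 at column 8 and diagonals 4.
(4,5) attacks row 7 at column 5 and diagonals 2, 8.
(5,2) attacks row 7 at column 2 and diagonals 4.
(6,9) attacks row 7 at column 9 and diagonals 8.
(8,6) attacks row 7 at column 6 and diagonals 5, 7.
(9,4) attacks row 7 at column 4 and diagonals 2, 6.
Attacked columns: {1, 2, 4, 5, 6, 7, 8, 9}. Safe: {3}.

columns 3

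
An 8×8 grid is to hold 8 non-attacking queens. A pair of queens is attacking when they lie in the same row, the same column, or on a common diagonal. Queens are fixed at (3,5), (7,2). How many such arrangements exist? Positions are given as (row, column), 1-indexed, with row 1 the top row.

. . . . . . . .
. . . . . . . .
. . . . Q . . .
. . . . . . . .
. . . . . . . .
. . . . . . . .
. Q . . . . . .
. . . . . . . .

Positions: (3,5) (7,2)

Branch on row 1: col 1 → 0; col 4 → 1; col 6 → 2.
Sum: 0 + 1 + 2 = 3.

3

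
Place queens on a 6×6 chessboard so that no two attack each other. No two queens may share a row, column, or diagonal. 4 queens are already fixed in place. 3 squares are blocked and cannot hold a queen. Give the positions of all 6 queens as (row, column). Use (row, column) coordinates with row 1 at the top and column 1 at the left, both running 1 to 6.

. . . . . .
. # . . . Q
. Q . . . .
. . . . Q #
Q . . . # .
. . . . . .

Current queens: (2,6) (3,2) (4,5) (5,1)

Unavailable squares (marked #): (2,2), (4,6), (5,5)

Row 1: attacked by (2,6)→{5,6}; (3,2)→{2,4}; (4,5)→{2,5}; (5,1)→{1,5}. Safe: 3. Place at column 3.
Row 6: attacked by (1,3)→{3}; (2,6)→{2,6}; (3,2)→{2,5}; (4,5)→{3,5}; (5,1)→{1,2}. Safe: 4. Place at column 4.
Columns [3, 6, 2, 5, 1, 4], r−c [-2, -4, 1, -1, 4, 2], r+c [4, 8, 5, 9, 6, 10] are all distinct, so no two queens attack.

(1,3) (2,6) (3,2) (4,5) (5,1) (6,4)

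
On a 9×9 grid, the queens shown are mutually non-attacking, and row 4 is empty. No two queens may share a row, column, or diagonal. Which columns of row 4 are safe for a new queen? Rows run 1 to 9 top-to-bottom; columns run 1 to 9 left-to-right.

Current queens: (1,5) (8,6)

columns 1, 3, 4, 7, 9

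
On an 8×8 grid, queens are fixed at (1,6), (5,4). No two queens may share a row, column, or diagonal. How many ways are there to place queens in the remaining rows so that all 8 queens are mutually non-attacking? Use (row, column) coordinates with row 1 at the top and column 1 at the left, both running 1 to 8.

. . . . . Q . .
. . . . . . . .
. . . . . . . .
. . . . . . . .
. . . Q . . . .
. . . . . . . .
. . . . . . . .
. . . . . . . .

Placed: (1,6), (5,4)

3

Branch on row 2: col 2 → 1; col 3 → 2; col 8 → 0.
Sum: 1 + 2 + 0 = 3.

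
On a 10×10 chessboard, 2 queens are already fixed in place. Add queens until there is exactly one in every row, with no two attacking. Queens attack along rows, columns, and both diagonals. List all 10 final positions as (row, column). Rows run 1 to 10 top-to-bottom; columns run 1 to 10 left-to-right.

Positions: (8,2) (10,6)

Row 1: attacked by (8,2)→{2,9}; (10,6)→{6}. Safe: 1, 3, 4, 5, 7, 8, 10. Place at column 7.
Row 2: attacked by (1,7)→{6,7,8}; (8,2)→{2,8}; (10,6)→{6}. Safe: 1, 3, 4, 5, 9, 10. Place at column 10.
Row 3: attacked by (1,7)→{5,7,9}; (2,10)→{9,10}; (8,2)→{2,7}; (10,6)→{6}. Safe: 1, 3, 4, 8. Place at column 3.
Row 4: attacked by (1,7)→{4,7,10}; (2,10)→{8,10}; (3,3)→{2,3,4}; (8,2)→{2,6}; (10,6)→{6}. Safe: 1, 5, 9. Place at column 1.
Row 5: attacked by (1,7)→{3,7}; (2,10)→{7,10}; (3,3)→{1,3,5}; (4,1)→{1,2}; (8,2)→{2,5}; (10,6)→{1,6}. Safe: 4, 8, 9. Place at column 9.
Row 6: attacked by (1,7)→{2,7}; (2,10)→{6,10}; (3,3)→{3,6}; (4,1)→{1,3}; (5,9)→{8,9,10}; (8,2)→{2,4}; (10,6)→{2,6,10}. Safe: 5. Place at column 5.
Row 7: attacked by (1,7)→{1,7}; (2,10)→{5,10}; (3,3)→{3,7}; (4,1)→{1,4}; (5,9)→{7,9}; (6,5)→{4,5,6}; (8,2)→{1,2,3}; (10,6)→{3,6,9}. Safe: 8. Place at column 8.
Row 9: attacked by (1,7)→{7}; (2,10)→{3,10}; (3,3)→{3,9}; (4,1)→{1,6}; (5,9)→{5,9}; (6,5)→{2,5,8}; (7,8)→{6,8,10}; (8,2)→{1,2,3}; (10,6)→{5,6,7}. Safe: 4. Place at column 4.
Columns [7, 10, 3, 1, 9, 5, 8, 2, 4, 6], r−c [-6, -8, 0, 3, -4, 1, -1, 6, 5, 4], r+c [8, 12, 6, 5, 14, 11, 15, 10, 13, 16] are all distinct, so no two queens attack.

(1,7) (2,10) (3,3) (4,1) (5,9) (6,5) (7,8) (8,2) (9,4) (10,6)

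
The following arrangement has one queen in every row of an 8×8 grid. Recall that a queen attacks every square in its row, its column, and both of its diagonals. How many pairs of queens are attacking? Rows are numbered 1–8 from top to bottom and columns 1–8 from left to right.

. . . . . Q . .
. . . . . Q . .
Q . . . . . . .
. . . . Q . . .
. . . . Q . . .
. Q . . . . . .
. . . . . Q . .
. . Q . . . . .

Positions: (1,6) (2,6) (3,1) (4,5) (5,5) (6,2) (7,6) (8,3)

5

Same column: (1,6)–(2,6) (column 6); (1,6)–(7,6) (column 6); (2,6)–(7,6) (column 6); (4,5)–(5,5) (column 5).
Same diagonal: (2,6)–(6,2) (|2−6| = |6−2| = 4).
Total attacking pairs: 5.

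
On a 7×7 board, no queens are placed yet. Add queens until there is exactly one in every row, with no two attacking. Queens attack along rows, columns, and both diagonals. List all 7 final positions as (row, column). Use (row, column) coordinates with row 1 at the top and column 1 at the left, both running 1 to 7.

Row 1: Safe: 1, 2, 3, 4, 5, 6, 7. Place at column 6.
Row 2: attacked by (1,6)→{5,6,7}. Safe: 1, 2, 3, 4. Place at column 1.
Row 3: attacked by (1,6)→{4,6}; (2,1)→{1,2}. Safe: 3, 5, 7. Place at column 3.
Row 4: attacked by (1,6)→{3,6}; (2,1)→{1,3}; (3,3)→{2,3,4}. Safe: 5, 7. Place at column 5.
Row 5: attacked by (1,6)→{2,6}; (2,1)→{1,4}; (3,3)→{1,3,5}; (4,5)→{4,5,6}. Safe: 7. Place at column 7.
Row 6: attacked by (1,6)→{1,6}; (2,1)→{1,5}; (3,3)→{3,6}; (4,5)→{3,5,7}; (5,7)→{6,7}. Safe: 2, 4. Place at column 2.
Row 7: attacked by (1,6)→{6}; (2,1)→{1,6}; (3,3)→{3,7}; (4,5)→{2,5}; (5,7)→{5,7}; (6,2)→{1,2,3}. Safe: 4. Place at column 4.
Columns [6, 1, 3, 5, 7, 2, 4], r−c [-5, 1, 0, -1, -2, 4, 3], r+c [7, 3, 6, 9, 12, 8, 11] are all distinct, so no two queens attack.

(1,6) (2,1) (3,3) (4,5) (5,7) (6,2) (7,4)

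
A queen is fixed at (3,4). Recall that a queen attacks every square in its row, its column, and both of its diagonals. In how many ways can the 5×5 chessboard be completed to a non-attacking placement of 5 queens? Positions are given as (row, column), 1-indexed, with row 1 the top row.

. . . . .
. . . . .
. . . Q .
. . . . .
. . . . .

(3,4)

Branch on row 1: col 1 → 0; col 3 → 1; col 5 → 1.
Sum: 0 + 1 + 1 = 2.

2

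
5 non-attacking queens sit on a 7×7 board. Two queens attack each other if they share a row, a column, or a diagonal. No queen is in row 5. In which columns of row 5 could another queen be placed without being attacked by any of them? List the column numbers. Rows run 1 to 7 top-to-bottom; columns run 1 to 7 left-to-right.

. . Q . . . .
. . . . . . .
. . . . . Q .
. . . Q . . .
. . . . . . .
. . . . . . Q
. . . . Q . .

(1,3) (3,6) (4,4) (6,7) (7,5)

(1,3) attacks row 5 at column 3 and diagonals 7.
(3,6) attacks row 5 at column 6 and diagonals 4.
(4,4) attacks row 5 at column 4 and diagonals 3, 5.
(6,7) attacks row 5 at column 7 and diagonals 6.
(7,5) attacks row 5 at column 5 and diagonals 3, 7.
Attacked columns: {3, 4, 5, 6, 7}. Safe: {1, 2}.

columns 1, 2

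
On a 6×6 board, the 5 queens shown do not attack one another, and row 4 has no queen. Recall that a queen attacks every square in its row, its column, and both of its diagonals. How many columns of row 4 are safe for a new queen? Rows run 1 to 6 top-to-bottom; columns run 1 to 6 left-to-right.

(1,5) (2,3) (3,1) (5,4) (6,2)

1

(1,5) attacks row 4 at column 5 and diagonals 2.
(2,3) attacks row 4 at column 3 and diagonals 1, 5.
(3,1) attacks row 4 at column 1 and diagonals 2.
(5,4) attacks row 4 at column 4 and diagonals 3, 5.
(6,2) attacks row 4 at column 2 and diagonals 4.
Attacked columns: {1, 2, 3, 4, 5}. Safe: {6}.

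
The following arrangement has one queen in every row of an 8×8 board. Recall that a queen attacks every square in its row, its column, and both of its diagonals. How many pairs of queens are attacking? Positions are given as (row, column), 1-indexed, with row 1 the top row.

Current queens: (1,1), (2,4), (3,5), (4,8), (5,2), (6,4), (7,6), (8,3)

Same column: (2,4)–(6,4) (column 4).
Same diagonal: (2,4)–(3,5) (|2−3| = |4−5| = 1).
Total attacking pairs: 2.

2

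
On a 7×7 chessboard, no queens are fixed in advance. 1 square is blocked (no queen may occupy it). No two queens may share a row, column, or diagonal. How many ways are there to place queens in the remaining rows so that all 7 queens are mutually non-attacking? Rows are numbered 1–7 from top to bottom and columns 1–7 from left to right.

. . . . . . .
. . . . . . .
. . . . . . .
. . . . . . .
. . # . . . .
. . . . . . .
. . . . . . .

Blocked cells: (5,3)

Branch on row 1: col 1 → 3; col 2 → 6; col 3 → 6; col 4 → 5; col 5 → 4; col 6 → 6; col 7 → 4.
Sum: 3 + 6 + 6 + 5 + 4 + 6 + 4 = 34.

34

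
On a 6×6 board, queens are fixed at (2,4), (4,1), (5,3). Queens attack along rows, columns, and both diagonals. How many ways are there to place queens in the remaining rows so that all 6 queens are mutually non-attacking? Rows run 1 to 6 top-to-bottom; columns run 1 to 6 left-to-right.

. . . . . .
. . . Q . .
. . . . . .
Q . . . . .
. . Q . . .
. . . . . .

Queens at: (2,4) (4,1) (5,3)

Branch on row 1: col 2 → 1; col 6 → 0.
Sum: 1 + 0 = 1.

1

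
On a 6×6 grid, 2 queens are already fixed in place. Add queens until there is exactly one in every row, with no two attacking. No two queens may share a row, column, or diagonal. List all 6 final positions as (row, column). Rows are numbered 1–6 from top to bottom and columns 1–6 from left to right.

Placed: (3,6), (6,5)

(1,2) (2,4) (3,6) (4,1) (5,3) (6,5)

Row 1: attacked by (3,6)→{4,6}; (6,5)→{5}. Safe: 1, 2, 3. Place at column 2.
Row 2: attacked by (1,2)→{1,2,3}; (3,6)→{5,6}; (6,5)→{1,5}. Safe: 4. Place at column 4.
Row 4: attacked by (1,2)→{2,5}; (2,4)→{2,4,6}; (3,6)→{5,6}; (6,5)→{3,5}. Safe: 1. Place at column 1.
Row 5: attacked by (1,2)→{2,6}; (2,4)→{1,4}; (3,6)→{4,6}; (4,1)→{1,2}; (6,5)→{4,5,6}. Safe: 3. Place at column 3.
Columns [2, 4, 6, 1, 3, 5], r−c [-1, -2, -3, 3, 2, 1], r+c [3, 6, 9, 5, 8, 11] are all distinct, so no two queens attack.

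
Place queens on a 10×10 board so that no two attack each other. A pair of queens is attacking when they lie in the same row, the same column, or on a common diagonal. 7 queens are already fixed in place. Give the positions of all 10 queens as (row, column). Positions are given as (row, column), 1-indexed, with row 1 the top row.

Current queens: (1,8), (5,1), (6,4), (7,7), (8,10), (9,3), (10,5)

(1,8) (2,6) (3,2) (4,9) (5,1) (6,4) (7,7) (8,10) (9,3) (10,5)

Row 2: attacked by (1,8)→{7,8,9}; (5,1)→{1,4}; (6,4)→{4,8}; (7,7)→{2,7}; (8,10)→{4,10}; (9,3)→{3,10}; (10,5)→{5}. Safe: 6. Place at column 6.
Row 3: attacked by (1,8)→{6,8,10}; (2,6)→{5,6,7}; (5,1)→{1,3}; (6,4)→{1,4,7}; (7,7)→{3,7}; (8,10)→{5,10}; (9,3)→{3,9}; (10,5)→{5}. Safe: 2. Place at column 2.
Row 4: attacked by (1,8)→{5,8}; (2,6)→{4,6,8}; (3,2)→{1,2,3}; (5,1)→{1,2}; (6,4)→{2,4,6}; (7,7)→{4,7,10}; (8,10)→{6,10}; (9,3)→{3,8}; (10,5)→{5}. Safe: 9. Place at column 9.
Columns [8, 6, 2, 9, 1, 4, 7, 10, 3, 5], r−c [-7, -4, 1, -5, 4, 2, 0, -2, 6, 5], r+c [9, 8, 5, 13, 6, 10, 14, 18, 12, 15] are all distinct, so no two queens attack.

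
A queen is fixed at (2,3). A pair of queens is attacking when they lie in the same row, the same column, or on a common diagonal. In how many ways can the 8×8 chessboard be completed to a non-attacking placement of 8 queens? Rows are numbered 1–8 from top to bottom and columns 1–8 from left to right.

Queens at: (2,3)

14

Branch on row 1: col 1 → 0; col 5 → 3; col 6 → 8; col 7 → 2; col 8 → 1.
Sum: 0 + 3 + 8 + 2 + 1 = 14.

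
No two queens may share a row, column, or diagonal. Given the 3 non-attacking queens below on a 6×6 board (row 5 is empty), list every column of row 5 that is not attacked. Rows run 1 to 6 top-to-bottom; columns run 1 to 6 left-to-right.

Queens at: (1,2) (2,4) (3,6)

columns 3, 5

(1,2) attacks row 5 at column 2 and diagonals 6.
(2,4) attacks row 5 at column 4 and diagonals 1.
(3,6) attacks row 5 at column 6 and diagonals 4.
Attacked columns: {1, 2, 4, 6}. Safe: {3, 5}.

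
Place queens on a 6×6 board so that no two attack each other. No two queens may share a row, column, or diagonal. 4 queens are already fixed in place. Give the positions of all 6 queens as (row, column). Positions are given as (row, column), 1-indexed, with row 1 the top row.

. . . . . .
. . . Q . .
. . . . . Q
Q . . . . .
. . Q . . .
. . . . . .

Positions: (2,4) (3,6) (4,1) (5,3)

Row 1: attacked by (2,4)→{3,4,5}; (3,6)→{4,6}; (4,1)→{1,4}; (5,3)→{3}. Safe: 2. Place at column 2.
Row 6: attacked by (1,2)→{2}; (2,4)→{4}; (3,6)→{3,6}; (4,1)→{1,3}; (5,3)→{2,3,4}. Safe: 5. Place at column 5.
Columns [2, 4, 6, 1, 3, 5], r−c [-1, -2, -3, 3, 2, 1], r+c [3, 6, 9, 5, 8, 11] are all distinct, so no two queens attack.

(1,2) (2,4) (3,6) (4,1) (5,3) (6,5)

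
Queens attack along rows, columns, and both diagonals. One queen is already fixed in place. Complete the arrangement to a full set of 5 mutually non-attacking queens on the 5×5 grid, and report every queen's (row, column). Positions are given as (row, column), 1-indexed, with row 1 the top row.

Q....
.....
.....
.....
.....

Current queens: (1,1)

(1,1) (2,4) (3,2) (4,5) (5,3)

Row 2: attacked by (1,1)→{1,2}. Safe: 3, 4, 5. Place at column 4.
Row 3: attacked by (1,1)→{1,3}; (2,4)→{3,4,5}. Safe: 2. Place at column 2.
Row 4: attacked by (1,1)→{1,4}; (2,4)→{2,4}; (3,2)→{1,2,3}. Safe: 5. Place at column 5.
Row 5: attacked by (1,1)→{1,5}; (2,4)→{1,4}; (3,2)→{2,4}; (4,5)→{4,5}. Safe: 3. Place at column 3.
Columns [1, 4, 2, 5, 3], r−c [0, -2, 1, -1, 2], r+c [2, 6, 5, 9, 8] are all distinct, so no two queens attack.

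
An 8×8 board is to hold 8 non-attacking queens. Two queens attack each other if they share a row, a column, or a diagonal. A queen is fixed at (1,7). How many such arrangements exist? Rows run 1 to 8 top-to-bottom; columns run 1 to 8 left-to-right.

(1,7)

8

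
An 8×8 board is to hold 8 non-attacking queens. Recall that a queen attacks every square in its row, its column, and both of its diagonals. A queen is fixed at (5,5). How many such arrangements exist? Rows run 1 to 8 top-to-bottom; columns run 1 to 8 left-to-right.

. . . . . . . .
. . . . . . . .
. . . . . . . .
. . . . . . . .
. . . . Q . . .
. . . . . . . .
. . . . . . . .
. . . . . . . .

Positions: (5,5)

8

Branch on row 1: col 2 → 0; col 3 → 3; col 4 → 1; col 6 → 3; col 7 → 1; col 8 → 0.
Sum: 0 + 3 + 1 + 3 + 1 + 0 = 8.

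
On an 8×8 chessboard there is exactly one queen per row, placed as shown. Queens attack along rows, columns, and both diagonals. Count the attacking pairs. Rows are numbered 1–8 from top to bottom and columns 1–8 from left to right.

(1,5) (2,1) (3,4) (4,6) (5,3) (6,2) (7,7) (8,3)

2

Same column: (5,3)–(8,3) (column 3).
Same diagonal: (5,3)–(6,2) (|5−6| = |3−2| = 1).
Total attacking pairs: 2.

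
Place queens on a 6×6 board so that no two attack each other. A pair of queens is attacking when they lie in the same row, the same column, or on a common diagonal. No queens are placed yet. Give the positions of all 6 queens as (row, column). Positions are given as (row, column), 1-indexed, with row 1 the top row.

(1,3) (2,6) (3,2) (4,5) (5,1) (6,4)

Row 1: Safe: 1, 2, 3, 4, 5, 6. Place at column 3.
Row 2: attacked by (1,3)→{2,3,4}. Safe: 1, 5, 6. Place at column 6.
Row 3: attacked by (1,3)→{1,3,5}; (2,6)→{5,6}. Safe: 2, 4. Place at column 2.
Row 4: attacked by (1,3)→{3,6}; (2,6)→{4,6}; (3,2)→{1,2,3}. Safe: 5. Place at column 5.
Row 5: attacked by (1,3)→{3}; (2,6)→{3,6}; (3,2)→{2,4}; (4,5)→{4,5,6}. Safe: 1. Place at column 1.
Row 6: attacked by (1,3)→{3}; (2,6)→{2,6}; (3,2)→{2,5}; (4,5)→{3,5}; (5,1)→{1,2}. Safe: 4. Place at column 4.
Columns [3, 6, 2, 5, 1, 4], r−c [-2, -4, 1, -1, 4, 2], r+c [4, 8, 5, 9, 6, 10] are all distinct, so no two queens attack.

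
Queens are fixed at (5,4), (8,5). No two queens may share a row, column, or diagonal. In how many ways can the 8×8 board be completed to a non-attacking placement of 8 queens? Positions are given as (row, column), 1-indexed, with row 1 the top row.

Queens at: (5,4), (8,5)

Branch on row 1: col 1 → 0; col 2 → 1; col 3 → 1; col 6 → 2; col 7 → 0.
Sum: 0 + 1 + 1 + 2 + 0 = 4.

4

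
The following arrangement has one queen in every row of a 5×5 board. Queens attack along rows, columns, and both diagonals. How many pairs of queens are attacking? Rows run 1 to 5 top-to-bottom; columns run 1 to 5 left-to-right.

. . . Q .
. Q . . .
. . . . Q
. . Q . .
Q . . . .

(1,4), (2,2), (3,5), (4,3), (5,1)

All columns are distinct and no two queens satisfy |Δrow| = |Δcol|, so no pair attacks.

0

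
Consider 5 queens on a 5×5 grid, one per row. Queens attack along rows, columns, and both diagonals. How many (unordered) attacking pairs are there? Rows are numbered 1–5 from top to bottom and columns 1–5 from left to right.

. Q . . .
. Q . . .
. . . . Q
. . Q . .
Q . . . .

1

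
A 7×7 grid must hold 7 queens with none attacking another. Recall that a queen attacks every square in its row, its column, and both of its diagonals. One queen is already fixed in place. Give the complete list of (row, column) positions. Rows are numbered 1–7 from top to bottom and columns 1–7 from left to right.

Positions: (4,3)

(1,4) (2,6) (3,1) (4,3) (5,5) (6,7) (7,2)

Row 1: attacked by (4,3)→{3,6}. Safe: 1, 2, 4, 5, 7. Place at column 4.
Row 2: attacked by (1,4)→{3,4,5}; (4,3)→{1,3,5}. Safe: 2, 6, 7. Place at column 6.
Row 3: attacked by (1,4)→{2,4,6}; (2,6)→{5,6,7}; (4,3)→{2,3,4}. Safe: 1. Place at column 1.
Row 5: attacked by (1,4)→{4}; (2,6)→{3,6}; (3,1)→{1,3}; (4,3)→{2,3,4}. Safe: 5, 7. Place at column 5.
Row 6: attacked by (1,4)→{4}; (2,6)→{2,6}; (3,1)→{1,4}; (4,3)→{1,3,5}; (5,5)→{4,5,6}. Safe: 7. Place at column 7.
Row 7: attacked by (1,4)→{4}; (2,6)→{1,6}; (3,1)→{1,5}; (4,3)→{3,6}; (5,5)→{3,5,7}; (6,7)→{6,7}. Safe: 2. Place at column 2.
Columns [4, 6, 1, 3, 5, 7, 2], r−c [-3, -4, 2, 1, 0, -1, 5], r+c [5, 8, 4, 7, 10, 13, 9] are all distinct, so no two queens attack.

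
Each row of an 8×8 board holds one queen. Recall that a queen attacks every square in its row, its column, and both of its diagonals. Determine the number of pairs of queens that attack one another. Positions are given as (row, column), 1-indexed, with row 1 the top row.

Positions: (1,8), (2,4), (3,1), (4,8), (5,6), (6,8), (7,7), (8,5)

5

Same column: (1,8)–(4,8) (column 8); (1,8)–(6,8) (column 8); (4,8)–(6,8) (column 8).
Same diagonal: (2,4)–(6,8) (|2−6| = |4−8| = 4); (6,8)–(7,7) (|6−7| = |8−7| = 1).
Total attacking pairs: 5.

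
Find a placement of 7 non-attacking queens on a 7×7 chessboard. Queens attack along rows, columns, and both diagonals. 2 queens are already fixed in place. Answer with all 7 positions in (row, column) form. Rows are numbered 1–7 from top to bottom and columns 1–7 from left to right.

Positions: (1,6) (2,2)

(1,6) (2,2) (3,5) (4,1) (5,4) (6,7) (7,3)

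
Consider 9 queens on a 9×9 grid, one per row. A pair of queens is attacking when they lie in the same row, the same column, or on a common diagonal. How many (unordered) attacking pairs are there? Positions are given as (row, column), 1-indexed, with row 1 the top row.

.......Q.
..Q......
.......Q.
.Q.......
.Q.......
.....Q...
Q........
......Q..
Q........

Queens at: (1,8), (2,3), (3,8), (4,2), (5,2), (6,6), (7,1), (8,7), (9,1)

3

Same column: (1,8)–(3,8) (column 8); (4,2)–(5,2) (column 2); (7,1)–(9,1) (column 1).
Total attacking pairs: 3.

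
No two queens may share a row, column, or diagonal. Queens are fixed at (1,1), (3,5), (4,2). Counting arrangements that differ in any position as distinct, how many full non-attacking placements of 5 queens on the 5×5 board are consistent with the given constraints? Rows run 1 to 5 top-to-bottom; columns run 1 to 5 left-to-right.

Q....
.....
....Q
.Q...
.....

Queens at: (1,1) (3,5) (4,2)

Branch on row 2: col 3 → 1.
Sum: 1 = 1.

1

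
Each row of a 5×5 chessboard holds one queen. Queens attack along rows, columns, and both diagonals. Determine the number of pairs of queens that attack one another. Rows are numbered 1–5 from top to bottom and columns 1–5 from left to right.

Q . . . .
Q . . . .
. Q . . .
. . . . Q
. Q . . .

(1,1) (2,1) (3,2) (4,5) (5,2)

3

Same column: (1,1)–(2,1) (column 1); (3,2)–(5,2) (column 2).
Same diagonal: (2,1)–(3,2) (|2−3| = |1−2| = 1).
Total attacking pairs: 3.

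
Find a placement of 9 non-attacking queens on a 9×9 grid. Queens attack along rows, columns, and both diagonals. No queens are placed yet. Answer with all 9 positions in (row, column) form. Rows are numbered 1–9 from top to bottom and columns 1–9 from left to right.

(1,9) (2,5) (3,8) (4,4) (5,1) (6,7) (7,2) (8,6) (9,3)

Row 1: Safe: 1, 2, 3, 4, 5, 6, 7, 8, 9. Place at column 9.
Row 2: attacked by (1,9)→{8,9}. Safe: 1, 2, 3, 4, 5, 6, 7. Place at column 5.
Row 3: attacked by (1,9)→{7,9}; (2,5)→{4,5,6}. Safe: 1, 2, 3, 8. Place at column 8.
Row 4: attacked by (1,9)→{6,9}; (2,5)→{3,5,7}; (3,8)→{7,8,9}. Safe: 1, 2, 4. Place at column 4.
Row 5: attacked by (1,9)→{5,9}; (2,5)→{2,5,8}; (3,8)→{6,8}; (4,4)→{3,4,5}. Safe: 1, 7. Place at column 1.
Row 6: attacked by (1,9)→{4,9}; (2,5)→{1,5,9}; (3,8)→{5,8}; (4,4)→{2,4,6}; (5,1)→{1,2}. Safe: 3, 7. Place at column 7.
Row 7: attacked by (1,9)→{3,9}; (2,5)→{5}; (3,8)→{4,8}; (4,4)→{1,4,7}; (5,1)→{1,3}; (6,7)→{6,7,8}. Safe: 2. Place at column 2.
Row 8: attacked by (1,9)→{2,9}; (2,5)→{5}; (3,8)→{3,8}; (4,4)→{4,8}; (5,1)→{1,4}; (6,7)→{5,7,9}; (7,2)→{1,2,3}. Safe: 6. Place at column 6.
Row 9: attacked by (1,9)→{1,9}; (2,5)→{5}; (3,8)→{2,8}; (4,4)→{4,9}; (5,1)→{1,5}; (6,7)→{4,7}; (7,2)→{2,4}; (8,6)→{5,6,7}. Safe: 3. Place at column 3.
Columns [9, 5, 8, 4, 1, 7, 2, 6, 3], r−c [-8, -3, -5, 0, 4, -1, 5, 2, 6], r+c [10, 7, 11, 8, 6, 13, 9, 14, 12] are all distinct, so no two queens attack.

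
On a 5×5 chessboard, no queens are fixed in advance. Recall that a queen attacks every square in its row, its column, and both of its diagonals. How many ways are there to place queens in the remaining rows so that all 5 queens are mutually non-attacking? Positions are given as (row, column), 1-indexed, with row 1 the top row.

Branch on row 1: col 1 → 2; col 2 → 2; col 3 → 2; col 4 → 2; col 5 → 2.
Sum: 2 + 2 + 2 + 2 + 2 = 10.
(This is the classic 5-queens count.)

10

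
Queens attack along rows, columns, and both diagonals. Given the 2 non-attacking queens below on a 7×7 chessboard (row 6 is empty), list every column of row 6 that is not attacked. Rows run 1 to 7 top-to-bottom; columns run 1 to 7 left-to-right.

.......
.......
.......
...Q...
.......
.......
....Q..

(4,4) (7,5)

(4,4) attacks row 6 at column 4 and diagonals 2, 6.
(7,5) attacks row 6 at column 5 and diagonals 4, 6.
Attacked columns: {2, 4, 5, 6}. Safe: {1, 3, 7}.

columns 1, 3, 7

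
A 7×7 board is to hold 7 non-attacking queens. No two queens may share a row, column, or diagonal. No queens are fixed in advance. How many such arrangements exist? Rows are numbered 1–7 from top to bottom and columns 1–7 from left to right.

Branch on row 1: col 1 → 4; col 2 → 7; col 3 → 6; col 4 → 6; col 5 → 6; col 6 → 7; col 7 → 4.
Sum: 4 + 7 + 6 + 6 + 6 + 7 + 4 = 40.
(This is the classic 7-queens count.)

40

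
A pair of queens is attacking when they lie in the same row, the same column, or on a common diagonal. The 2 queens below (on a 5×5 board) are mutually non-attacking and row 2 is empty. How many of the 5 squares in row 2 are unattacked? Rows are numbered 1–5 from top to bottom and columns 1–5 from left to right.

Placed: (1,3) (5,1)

1

(1,3) attacks row 2 at column 3 and diagonals 2, 4.
(5,1) attacks row 2 at column 1 and diagonals 4.
Attacked columns: {1, 2, 3, 4}. Safe: {5}.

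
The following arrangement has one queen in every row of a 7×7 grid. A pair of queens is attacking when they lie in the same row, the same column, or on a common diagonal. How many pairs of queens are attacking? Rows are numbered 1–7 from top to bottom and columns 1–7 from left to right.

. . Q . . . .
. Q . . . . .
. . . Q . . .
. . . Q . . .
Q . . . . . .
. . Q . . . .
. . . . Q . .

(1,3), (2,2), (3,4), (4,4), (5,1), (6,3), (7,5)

Same column: (1,3)–(6,3) (column 3); (3,4)–(4,4) (column 4).
Same diagonal: (1,3)–(2,2) (|1−2| = |3−2| = 1); (2,2)–(4,4) (|2−4| = |2−4| = 2).
Total attacking pairs: 4.

4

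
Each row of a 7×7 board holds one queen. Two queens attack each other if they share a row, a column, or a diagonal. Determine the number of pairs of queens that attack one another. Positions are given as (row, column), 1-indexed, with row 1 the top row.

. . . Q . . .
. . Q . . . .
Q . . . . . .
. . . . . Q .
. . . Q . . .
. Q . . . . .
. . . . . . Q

Same column: (1,4)–(5,4) (column 4).
Same diagonal: (1,4)–(2,3) (|1−2| = |4−3| = 1).
Total attacking pairs: 2.

2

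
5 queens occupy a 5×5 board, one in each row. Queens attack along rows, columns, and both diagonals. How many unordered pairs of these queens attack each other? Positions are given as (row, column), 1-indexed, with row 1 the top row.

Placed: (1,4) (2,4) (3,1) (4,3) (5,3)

Same column: (1,4)–(2,4) (column 4); (4,3)–(5,3) (column 3).
Same diagonal: (3,1)–(5,3) (|3−5| = |1−3| = 2).
Total attacking pairs: 3.

3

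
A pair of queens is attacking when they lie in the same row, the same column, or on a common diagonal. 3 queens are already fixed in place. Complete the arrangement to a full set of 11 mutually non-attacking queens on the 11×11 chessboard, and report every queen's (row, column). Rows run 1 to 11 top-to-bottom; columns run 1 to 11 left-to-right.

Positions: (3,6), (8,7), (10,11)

(1,3) (2,9) (3,6) (4,2) (5,5) (6,10) (7,1) (8,7) (9,4) (10,11) (11,8)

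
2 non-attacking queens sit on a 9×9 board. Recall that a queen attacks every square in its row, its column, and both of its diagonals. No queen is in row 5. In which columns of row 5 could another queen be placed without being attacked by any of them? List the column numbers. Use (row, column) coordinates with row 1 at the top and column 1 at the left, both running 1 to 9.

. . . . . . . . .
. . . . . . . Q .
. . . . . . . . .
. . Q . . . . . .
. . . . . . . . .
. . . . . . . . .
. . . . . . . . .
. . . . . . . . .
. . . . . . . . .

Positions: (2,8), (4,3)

columns 1, 6, 7, 9

(2,8) attacks row 5 at column 8 and diagonals 5.
(4,3) attacks row 5 at column 3 and diagonals 2, 4.
Attacked columns: {2, 3, 4, 5, 8}. Safe: {1, 6, 7, 9}.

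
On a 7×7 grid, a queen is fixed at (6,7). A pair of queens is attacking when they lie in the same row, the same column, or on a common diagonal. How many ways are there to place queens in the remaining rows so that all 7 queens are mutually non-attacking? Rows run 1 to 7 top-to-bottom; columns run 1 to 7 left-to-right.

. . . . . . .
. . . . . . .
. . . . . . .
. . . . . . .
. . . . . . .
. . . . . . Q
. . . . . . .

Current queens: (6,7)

7

Branch on row 1: col 1 → 1; col 3 → 2; col 4 → 2; col 5 → 1; col 6 → 1.
Sum: 1 + 2 + 2 + 1 + 1 = 7.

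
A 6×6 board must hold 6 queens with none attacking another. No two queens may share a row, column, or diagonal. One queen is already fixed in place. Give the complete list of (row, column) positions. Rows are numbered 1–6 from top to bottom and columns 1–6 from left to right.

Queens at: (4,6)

(1,5) (2,3) (3,1) (4,6) (5,4) (6,2)

Row 1: attacked by (4,6)→{3,6}. Safe: 1, 2, 4, 5. Place at column 5.
Row 2: attacked by (1,5)→{4,5,6}; (4,6)→{4,6}. Safe: 1, 2, 3. Place at column 3.
Row 3: attacked by (1,5)→{3,5}; (2,3)→{2,3,4}; (4,6)→{5,6}. Safe: 1. Place at column 1.
Row 5: attacked by (1,5)→{1,5}; (2,3)→{3,6}; (3,1)→{1,3}; (4,6)→{5,6}. Safe: 2, 4. Place at column 4.
Row 6: attacked by (1,5)→{5}; (2,3)→{3}; (3,1)→{1,4}; (4,6)→{4,6}; (5,4)→{3,4,5}. Safe: 2. Place at column 2.
Columns [5, 3, 1, 6, 4, 2], r−c [-4, -1, 2, -2, 1, 4], r+c [6, 5, 4, 10, 9, 8] are all distinct, so no two queens attack.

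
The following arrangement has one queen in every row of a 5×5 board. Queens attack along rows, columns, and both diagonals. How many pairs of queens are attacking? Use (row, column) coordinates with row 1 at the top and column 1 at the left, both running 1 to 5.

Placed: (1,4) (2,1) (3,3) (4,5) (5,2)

All columns are distinct and no two queens satisfy |Δrow| = |Δcol|, so no pair attacks.

0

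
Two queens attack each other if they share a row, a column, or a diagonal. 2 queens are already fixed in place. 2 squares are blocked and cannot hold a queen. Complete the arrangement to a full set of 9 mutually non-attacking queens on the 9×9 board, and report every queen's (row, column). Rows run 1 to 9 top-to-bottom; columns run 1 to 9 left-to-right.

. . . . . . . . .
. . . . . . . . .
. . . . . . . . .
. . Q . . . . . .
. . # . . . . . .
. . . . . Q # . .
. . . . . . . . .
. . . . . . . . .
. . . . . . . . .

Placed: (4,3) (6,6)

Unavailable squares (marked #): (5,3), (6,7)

(1,2) (2,8) (3,5) (4,3) (5,9) (6,6) (7,4) (8,1) (9,7)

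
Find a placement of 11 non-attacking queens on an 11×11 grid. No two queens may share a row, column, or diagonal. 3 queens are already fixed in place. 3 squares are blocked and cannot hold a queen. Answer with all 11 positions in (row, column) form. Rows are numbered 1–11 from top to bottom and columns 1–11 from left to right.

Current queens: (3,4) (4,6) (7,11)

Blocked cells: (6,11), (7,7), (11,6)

(1,7) (2,1) (3,4) (4,6) (5,10) (6,3) (7,11) (8,8) (9,5) (10,2) (11,9)

Row 1: attacked by (3,4)→{2,4,6}; (4,6)→{3,6,9}; (7,11)→{5,11}. Safe: 1, 7, 8, 10. Place at column 7.
Row 2: attacked by (1,7)→{6,7,8}; (3,4)→{3,4,5}; (4,6)→{4,6,8}; (7,11)→{6,11}. Safe: 1, 2, 9, 10. Place at column 1.
Row 5: attacked by (1,7)→{3,7,11}; (2,1)→{1,4}; (3,4)→{2,4,6}; (4,6)→{5,6,7}; (7,11)→{9,11}. Safe: 8, 10. Place at column 10.
Row 6: attacked by (1,7)→{2,7}; (2,1)→{1,5}; (3,4)→{1,4,7}; (4,6)→{4,6,8}; (5,10)→{9,10,11}; (7,11)→{10,11}. Blocked: 11. Safe: 3. Place at column 3.
Row 8: attacked by (1,7)→{7}; (2,1)→{1,7}; (3,4)→{4,9}; (4,6)→{2,6,10}; (5,10)→{7,10}; (6,3)→{1,3,5}; (7,11)→{10,11}. Safe: 8. Place at column 8.
Row 9: attacked by (1,7)→{7}; (2,1)→{1,8}; (3,4)→{4,10}; (4,6)→{1,6,11}; (5,10)→{6,10}; (6,3)→{3,6}; (7,11)→{9,11}; (8,8)→{7,8,9}. Safe: 2, 5. Place at column 5.
Row 10: attacked by (1,7)→{7}; (2,1)→{1,9}; (3,4)→{4,11}; (4,6)→{6}; (5,10)→{5,10}; (6,3)→{3,7}; (7,11)→{8,11}; (8,8)→{6,8,10}; (9,5)→{4,5,6}. Safe: 2. Place at column 2.
Row 11: attacked by (1,7)→{7}; (2,1)→{1,10}; (3,4)→{4}; (4,6)→{6}; (5,10)→{4,10}; (6,3)→{3,8}; (7,11)→{7,11}; (8,8)→{5,8,11}; (9,5)→{3,5,7}; (10,2)→{1,2,3}. Blocked: 6. Safe: 9. Place at column 9.
Columns [7, 1, 4, 6, 10, 3, 11, 8, 5, 2, 9], r−c [-6, 1, -1, -2, -5, 3, -4, 0, 4, 8, 2], r+c [8, 3, 7, 10, 15, 9, 18, 16, 14, 12, 20] are all distinct, so no two queens attack.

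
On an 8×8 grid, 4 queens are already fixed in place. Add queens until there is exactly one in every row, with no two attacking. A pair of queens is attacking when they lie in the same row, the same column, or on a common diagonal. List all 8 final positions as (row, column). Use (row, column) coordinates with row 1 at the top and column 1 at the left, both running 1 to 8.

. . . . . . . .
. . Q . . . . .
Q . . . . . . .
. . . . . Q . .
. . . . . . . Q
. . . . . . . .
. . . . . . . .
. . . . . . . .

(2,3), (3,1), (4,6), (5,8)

Row 1: attacked by (2,3)→{2,3,4}; (3,1)→{1,3}; (4,6)→{3,6}; (5,8)→{4,8}. Safe: 5, 7. Place at column 5.
Row 6: attacked by (1,5)→{5}; (2,3)→{3,7}; (3,1)→{1,4}; (4,6)→{4,6,8}; (5,8)→{7,8}. Safe: 2. Place at column 2.
Row 7: attacked by (1,5)→{5}; (2,3)→{3,8}; (3,1)→{1,5}; (4,6)→{3,6}; (5,8)→{6,8}; (6,2)→{1,2,3}. Safe: 4, 7. Place at column 4.
Row 8: attacked by (1,5)→{5}; (2,3)→{3}; (3,1)→{1,6}; (4,6)→{2,6}; (5,8)→{5,8}; (6,2)→{2,4}; (7,4)→{3,4,5}. Safe: 7. Place at column 7.
Columns [5, 3, 1, 6, 8, 2, 4, 7], r−c [-4, -1, 2, -2, -3, 4, 3, 1], r+c [6, 5, 4, 10, 13, 8, 11, 15] are all distinct, so no two queens attack.

(1,5) (2,3) (3,1) (4,6) (5,8) (6,2) (7,4) (8,7)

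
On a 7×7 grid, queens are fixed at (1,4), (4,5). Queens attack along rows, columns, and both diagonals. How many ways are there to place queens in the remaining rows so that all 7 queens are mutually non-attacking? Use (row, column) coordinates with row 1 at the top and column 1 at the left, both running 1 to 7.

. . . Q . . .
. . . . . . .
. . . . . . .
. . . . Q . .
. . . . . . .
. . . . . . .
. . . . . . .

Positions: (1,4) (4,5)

1

Branch on row 2: col 1 → 0; col 2 → 1; col 6 → 0.
Sum: 0 + 1 + 0 = 1.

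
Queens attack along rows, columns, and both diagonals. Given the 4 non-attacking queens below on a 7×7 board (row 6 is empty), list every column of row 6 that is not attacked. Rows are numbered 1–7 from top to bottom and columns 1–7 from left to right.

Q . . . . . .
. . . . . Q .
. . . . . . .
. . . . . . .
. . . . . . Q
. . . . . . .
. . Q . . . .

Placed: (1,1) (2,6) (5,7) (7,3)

columns 5

(1,1) attacks row 6 at column 1 and diagonals 6.
(2,6) attacks row 6 at column 6 and diagonals 2.
(5,7) attacks row 6 at column 7 and diagonals 6.
(7,3) attacks row 6 at column 3 and diagonals 2, 4.
Attacked columns: {1, 2, 3, 4, 6, 7}. Safe: {5}.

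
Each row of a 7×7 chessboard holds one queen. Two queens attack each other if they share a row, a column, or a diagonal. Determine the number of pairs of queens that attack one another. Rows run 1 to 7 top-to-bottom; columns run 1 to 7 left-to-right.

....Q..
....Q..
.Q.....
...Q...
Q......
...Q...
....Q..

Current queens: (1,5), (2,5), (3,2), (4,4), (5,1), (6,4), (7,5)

6

Same column: (1,5)–(2,5) (column 5); (1,5)–(7,5) (column 5); (2,5)–(7,5) (column 5); (4,4)–(6,4) (column 4).
Same diagonal: (1,5)–(5,1) (|1−5| = |5−1| = 4); (6,4)–(7,5) (|6−7| = |4−5| = 1).
Total attacking pairs: 6.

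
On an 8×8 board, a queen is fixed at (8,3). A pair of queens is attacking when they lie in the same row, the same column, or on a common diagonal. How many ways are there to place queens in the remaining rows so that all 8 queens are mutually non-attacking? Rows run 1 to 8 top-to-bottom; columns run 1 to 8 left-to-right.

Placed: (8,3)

Branch on row 1: col 1 → 2; col 2 → 2; col 4 → 3; col 5 → 4; col 6 → 5; col 7 → 0; col 8 → 0.
Sum: 2 + 2 + 3 + 4 + 5 + 0 + 0 = 16.

16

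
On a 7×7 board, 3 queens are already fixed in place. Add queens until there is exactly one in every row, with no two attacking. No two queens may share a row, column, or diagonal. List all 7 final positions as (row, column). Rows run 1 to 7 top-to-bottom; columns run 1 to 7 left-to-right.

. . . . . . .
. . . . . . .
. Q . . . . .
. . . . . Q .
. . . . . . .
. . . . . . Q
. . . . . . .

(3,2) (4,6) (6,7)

Row 1: attacked by (3,2)→{2,4}; (4,6)→{3,6}; (6,7)→{2,7}. Safe: 1, 5. Place at column 1.
Row 2: attacked by (1,1)→{1,2}; (3,2)→{1,2,3}; (4,6)→{4,6}; (6,7)→{3,7}. Safe: 5. Place at column 5.
Row 5: attacked by (1,1)→{1,5}; (2,5)→{2,5}; (3,2)→{2,4}; (4,6)→{5,6,7}; (6,7)→{6,7}. Safe: 3. Place at column 3.
Row 7: attacked by (1,1)→{1,7}; (2,5)→{5}; (3,2)→{2,6}; (4,6)→{3,6}; (5,3)→{1,3,5}; (6,7)→{6,7}. Safe: 4. Place at column 4.
Columns [1, 5, 2, 6, 3, 7, 4], r−c [0, -3, 1, -2, 2, -1, 3], r+c [2, 7, 5, 10, 8, 13, 11] are all distinct, so no two queens attack.

(1,1) (2,5) (3,2) (4,6) (5,3) (6,7) (7,4)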